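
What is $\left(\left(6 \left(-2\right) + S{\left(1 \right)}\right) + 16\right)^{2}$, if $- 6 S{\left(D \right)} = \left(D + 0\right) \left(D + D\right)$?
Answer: $\frac{121}{9} \approx 13.444$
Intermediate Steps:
$S{\left(D \right)} = - \frac{D^{2}}{3}$ ($S{\left(D \right)} = - \frac{\left(D + 0\right) \left(D + D\right)}{6} = - \frac{D 2 D}{6} = - \frac{2 D^{2}}{6} = - \frac{D^{2}}{3}$)
$\left(\left(6 \left(-2\right) + S{\left(1 \right)}\right) + 16\right)^{2} = \left(\left(6 \left(-2\right) - \frac{1^{2}}{3}\right) + 16\right)^{2} = \left(\left(-12 - \frac{1}{3}\right) + 16\right)^{2} = \left(- \frac{37}{3} + 16\right)^{2} = \left(\frac{11}{3}\right)^{2} = \frac{121}{9}$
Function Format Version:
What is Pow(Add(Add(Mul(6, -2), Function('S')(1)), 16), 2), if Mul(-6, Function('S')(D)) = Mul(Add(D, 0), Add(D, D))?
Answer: Rational(121, 9) ≈ 13.444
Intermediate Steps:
Function('S')(D) = Mul(Rational(-1, 3), Pow(D, 2)) (Function('S')(D) = Mul(Rational(-1, 6), Mul(Add(D, 0), Add(D, D))) = Mul(Rational(-1, 6), Mul(D, Mul(2, D))) = Mul(Rational(-1, 6), Mul(2, Pow(D, 2))) = Mul(Rational(-1, 3), Pow(D, 2)))
Pow(Add(Add(Mul(6, -2), Function('S')(1)), 16), 2) = Pow(Add(Add(Mul(6, -2), Mul(Rational(-1, 3), Pow(1, 2))), 16), 2) = Pow(Add(Add(-12, Mul(Rational(-1, 3), 1)), 16), 2) = Pow(Add(Add(-12, Rational(-1, 3)), 16), 2) = Pow(Add(Rational(-37, 3), 16), 2) = Pow(Rational(11, 3), 2) = Rational(121, 9)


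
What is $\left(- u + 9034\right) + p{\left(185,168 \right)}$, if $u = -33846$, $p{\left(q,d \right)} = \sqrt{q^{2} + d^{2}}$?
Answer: $42880 + \sqrt{62449} \approx 43130.0$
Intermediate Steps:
$p{\left(q,d \right)} = \sqrt{d^{2} + q^{2}}$
$\left(- u + 9034\right) + p{\left(185,168 \right)} = \left(\left(-1\right) \left(-33846\right) + 9034\right) + \sqrt{168^{2} + 185^{2}} = \left(33846 + 9034\right) + \sqrt{28224 + 34225} = 42880 + \sqrt{62449}$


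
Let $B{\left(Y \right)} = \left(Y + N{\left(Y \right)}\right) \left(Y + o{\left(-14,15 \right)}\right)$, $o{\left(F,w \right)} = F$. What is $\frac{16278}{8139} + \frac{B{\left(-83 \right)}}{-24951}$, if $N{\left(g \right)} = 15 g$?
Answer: $- \frac{78914}{24951} \approx -3.1628$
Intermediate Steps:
$B{\left(Y \right)} = 16 Y \left(-14 + Y\right)$ ($B{\left(Y \right)} = \left(Y + 15 Y\right) \left(Y - 14\right) = 16 Y \left(-14 + Y\right)$)
$\frac{16278}{8139} + \frac{B{\left(-83 \right)}}{-24951} = \frac{16278}{8139} + \frac{16 \left(-83\right) \left(-14 - 83\right)}{-24951} = 16278 \cdot \frac{1}{8139} + 16 \left(-83\right) \left(-97\right) \left(- \frac{1}{24951}\right) = 2 + 128816 \left(- \frac{1}{24951}\right) = 2 - \frac{128816}{24951} = - \frac{78914}{24951}$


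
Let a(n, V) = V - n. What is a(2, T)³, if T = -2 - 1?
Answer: -125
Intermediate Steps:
T = -3
a(2, T)³ = (-3 - 1*2)³ = (-3 - 2)³ = (-5)³ = -125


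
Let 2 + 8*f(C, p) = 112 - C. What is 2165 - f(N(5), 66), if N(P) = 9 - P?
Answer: 8607/4 ≈ 2151.8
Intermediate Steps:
f(C, p) = 55/4 - C/8 (f(C, p) = -¼ + (112 - C)/8 = -¼ + (14 - C/8) = 55/4 - C/8)
2165 - f(N(5), 66) = 2165 - (55/4 - (9 - 1*5)/8) = 2165 - (55/4 - (9 - 5)/8) = 2165 - (55/4 - ⅛*4) = 2165 - (55/4 - ½) = 2165 - 1*53/4 = 2165 - 53/4 = 8607/4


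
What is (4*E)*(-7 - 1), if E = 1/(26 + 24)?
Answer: -16/25 ≈ -0.64000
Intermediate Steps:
E = 1/50 ≈ 0.020000
(4*E)*(-7 - 1) = (4*(1/50))*(-7 - 1) = (2/25)*(-8) = -16/25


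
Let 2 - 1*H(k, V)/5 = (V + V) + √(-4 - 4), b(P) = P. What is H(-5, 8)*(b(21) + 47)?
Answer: -4760 - 680*I*√2 ≈ -4760.0 - 961.67*I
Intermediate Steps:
H(k, V) = 10 - 10*V - 10*I*√2 (H(k, V) = 10 - 5*((V + V) + √(-4 - 4)) = 10 - 5*(2*V + √(-8)) = 10 - 5*(2*V + 2*I*√2) = 10 + (-10*V - 10*I*√2) = 10 - 10*V - 10*I*√2)
H(-5, 8)*(b(21) + 47) = (10 - 10*8 - 10*I*√2)*(21 + 47) = (10 - 80 - 10*I*√2)*68 = (-70 - 10*I*√2)*68 = -4760 - 680*I*√2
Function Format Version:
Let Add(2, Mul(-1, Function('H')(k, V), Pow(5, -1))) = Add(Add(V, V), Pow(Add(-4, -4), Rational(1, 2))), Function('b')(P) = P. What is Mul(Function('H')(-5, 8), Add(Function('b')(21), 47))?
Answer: Add(-4760, Mul(-680, I, Pow(2, Rational(1, 2)))) ≈ Add(-4760.0, Mul(-961.67, I))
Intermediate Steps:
Function('H')(k, V) = Add(10, Mul(-10, V), Mul(-10, I, Pow(2, Rational(1, 2)))) (Function('H')(k, V) = Add(10, Mul(-5, Add(Add(V, V), Pow(Add(-4, -4), Rational(1, 2))))) = Add(10, Mul(-5, Add(Mul(2, V), Pow(-8, Rational(1, 2))))) = Add(10, Mul(-5, Add(Mul(2, V), Mul(2, I, Pow(2, Rational(1, 2)))))) = Add(10, Add(Mul(-10, V), Mul(-10, I, Pow(2, Rational(1, 2))))) = Add(10, Mul(-10, V), Mul(-10, I, Pow(2, Rational(1, 2)))))
Mul(Function('H')(-5, 8), Add(Function('b')(21), 47)) = Mul(Add(10, Mul(-10, 8), Mul(-10, I, Pow(2, Rational(1, 2)))), Add(21, 47)) = Mul(Add(10, -80, Mul(-10, I, Pow(2, Rational(1, 2)))), 68) = Mul(Add(-70, Mul(-10, I, Pow(2, Rational(1, 2)))), 68) = Add(-4760, Mul(-680, I, Pow(2, Rational(1, 2))))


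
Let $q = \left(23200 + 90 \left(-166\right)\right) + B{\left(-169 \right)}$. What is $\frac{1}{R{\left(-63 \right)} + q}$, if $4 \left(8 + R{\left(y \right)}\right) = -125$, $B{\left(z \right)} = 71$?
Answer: $\frac{4}{33167} \approx 0.0001206$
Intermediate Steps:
$R{\left(y \right)} = - \frac{157}{4}$ ($R{\left(y \right)} = -8 + \frac{1}{4} \left(-125\right) = -8 - \frac{125}{4} = - \frac{157}{4}$)
$q = 8331$ ($q = \left(23200 + 90 \left(-166\right)\right) + 71 = \left(23200 - 14940\right) + 71 = 8260 + 71 = 8331$)
$\frac{1}{R{\left(-63 \right)} + q} = \frac{1}{- \frac{157}{4} + 8331} = \frac{1}{\frac{33167}{4}} = \frac{4}{33167}$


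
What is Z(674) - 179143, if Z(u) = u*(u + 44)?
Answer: 304789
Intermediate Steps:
Z(u) = u*(44 + u)
Z(674) - 179143 = 674*(44 + 674) - 179143 = 674*718 - 179143 = 483932 - 179143 = 304789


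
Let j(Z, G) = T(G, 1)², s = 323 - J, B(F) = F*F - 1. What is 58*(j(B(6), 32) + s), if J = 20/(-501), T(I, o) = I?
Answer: 39142286/501 ≈ 78128.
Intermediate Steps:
J = -20/501 (J = 20*(-1/501) = -20/501 ≈ -0.039920)
B(F) = -1 + F² (B(F) = F² - 1 = -1 + F²)
s = 161843/501 (s = 323 - 1*(-20/501) = 323 + 20/501 = 161843/501 ≈ 323.04)
j(Z, G) = G²
58*(j(B(6), 32) + s) = 58*(32² + 161843/501) = 58*(1024 + 161843/501) = 58*(674867/501) = 39142286/501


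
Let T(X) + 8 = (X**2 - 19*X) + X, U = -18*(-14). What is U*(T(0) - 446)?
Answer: -114408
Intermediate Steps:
U = 252
T(X) = -8 + X**2 - 18*X (T(X) = -8 + ((X**2 - 19*X) + X) = -8 + (X**2 - 18*X) = -8 + X**2 - 18*X)
U*(T(0) - 446) = 252*((-8 + 0**2 - 18*0) - 446) = 252*((-8 + 0 + 0) - 446) = 252*(-8 - 446) = 252*(-454) = -114408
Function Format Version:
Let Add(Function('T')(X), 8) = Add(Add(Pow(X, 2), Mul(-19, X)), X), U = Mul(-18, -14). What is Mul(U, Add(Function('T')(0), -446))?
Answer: -114408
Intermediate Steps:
U = 252
Function('T')(X) = Add(-8, Pow(X, 2), Mul(-18, X)) (Function('T')(X) = Add(-8, Add(Add(Pow(X, 2), Mul(-19, X)), X)) = Add(-8, Add(Pow(X, 2), Mul(-18, X))) = Add(-8, Pow(X, 2), Mul(-18, X)))
Mul(U, Add(Function('T')(0), -446)) = Mul(252, Add(Add(-8, Pow(0, 2), Mul(-18, 0)), -446)) = Mul(252, Add(Add(-8, 0, 0), -446)) = Mul(252, Add(-8, -446)) = Mul(252, -454) = -114408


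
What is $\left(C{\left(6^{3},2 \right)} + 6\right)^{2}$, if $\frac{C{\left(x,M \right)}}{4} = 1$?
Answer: $100$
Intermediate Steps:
$C{\left(x,M \right)} = 4$ ($C{\left(x,M \right)} = 4 \cdot 1 = 4$)
$\left(C{\left(6^{3},2 \right)} + 6\right)^{2} = \left(4 + 6\right)^{2} = 10^{2} = 100$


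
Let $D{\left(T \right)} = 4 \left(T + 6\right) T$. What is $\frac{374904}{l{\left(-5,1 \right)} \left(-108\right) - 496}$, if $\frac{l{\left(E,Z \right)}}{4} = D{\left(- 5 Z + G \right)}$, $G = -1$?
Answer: $- \frac{46863}{62} \approx -755.85$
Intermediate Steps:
$D{\left(T \right)} = T \left(24 + 4 T\right)$ ($D{\left(T \right)} = 4 \left(6 + T\right) T = \left(24 + 4 T\right) T = T \left(24 + 4 T\right)$)
$l{\left(E,Z \right)} = 16 \left(-1 - 5 Z\right) \left(5 - 5 Z\right)$ ($l{\left(E,Z \right)} = 4 \cdot 4 \left(- 5 Z - 1\right) \left(6 - \left(1 + 5 Z\right)\right) = 4 \cdot 4 \left(-1 - 5 Z\right) \left(6 - \left(1 + 5 Z\right)\right) = 4 \cdot 4 \left(-1 - 5 Z\right) \left(5 - 5 Z\right) = 16 \left(-1 - 5 Z\right) \left(5 - 5 Z\right)$)
$\frac{374904}{l{\left(-5,1 \right)} \left(-108\right) - 496} = \frac{374904}{80 \left(1 + 5 \cdot 1\right) \left(-1 + 1\right) \left(-108\right) - 496} = \frac{374904}{80 \left(1 + 5\right) 0 \left(-108\right) - 496} = \frac{374904}{80 \cdot 6 \cdot 0 \left(-108\right) - 496} = \frac{374904}{0 \left(-108\right) - 496} = \frac{374904}{0 - 496} = \frac{374904}{-496} = 374904 \left(- \frac{1}{496}\right) = - \frac{46863}{62}$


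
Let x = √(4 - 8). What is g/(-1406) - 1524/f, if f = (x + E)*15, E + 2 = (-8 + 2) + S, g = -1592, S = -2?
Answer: 99629/9139 + 127*I/65 ≈ 10.902 + 1.9538*I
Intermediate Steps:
x = 2*I (x = √(-4) = 2*I ≈ 2.0*I)
E = -10 (E = -2 + ((-8 + 2) - 2) = -2 + (-6 - 2) = -2 - 8 = -10)
f = -150 + 30*I (f = (2*I - 10)*15 = (-10 + 2*I)*15 = -150 + 30*I ≈ -150.0 + 30.0*I)
g/(-1406) - 1524/f = -1592/(-1406) - 1524*(-150 - 30*I)/23400 = -1592*(-1/1406) - 127*(-150 - 30*I)/1950 = 796/703 - 127*(-150 - 30*I)/1950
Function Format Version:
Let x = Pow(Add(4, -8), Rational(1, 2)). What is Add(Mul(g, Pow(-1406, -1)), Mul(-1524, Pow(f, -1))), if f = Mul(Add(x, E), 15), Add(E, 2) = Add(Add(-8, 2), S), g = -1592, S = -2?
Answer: Add(Rational(99629, 9139), Mul(Rational(127, 65), I)) ≈ Add(10.902, Mul(1.9538, I))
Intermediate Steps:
x = Mul(2, I) (x = Pow(-4, Rational(1, 2)) = Mul(2, I) ≈ Mul(2.0000, I))
E = -10 (E = Add(-2, Add(Add(-8, 2), -2)) = Add(-2, Add(-6, -2)) = Add(-2, -8) = -10)
f = Add(-150, Mul(30, I)) (f = Mul(Add(Mul(2, I), -10), 15) = Mul(Add(-10, Mul(2, I)), 15) = Add(-150, Mul(30, I)) ≈ Add(-150.00, Mul(30.000, I)))
Add(Mul(g, Pow(-1406, -1)), Mul(-1524, Pow(f, -1))) = Add(Mul(-1592, Pow(-1406, -1)), Mul(-1524, Pow(Add(-150, Mul(30, I)), -1))) = Add(Mul(-1592, Rational(-1, 1406)), Mul(-1524, Mul(Rational(1, 23400), Add(-150, Mul(-30, I))))) = Add(Rational(796, 703), Mul(Rational(-127, 1950), Add(-150, Mul(-30, I))))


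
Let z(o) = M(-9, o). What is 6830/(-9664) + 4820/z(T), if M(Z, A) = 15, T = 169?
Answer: 4647803/14496 ≈ 320.63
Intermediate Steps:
z(o) = 15
6830/(-9664) + 4820/z(T) = 6830/(-9664) + 4820/15 = 6830*(-1/9664) + 4820*(1/15) = -3415/4832 + 964/3 = 4647803/14496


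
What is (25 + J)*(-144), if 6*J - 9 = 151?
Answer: -7440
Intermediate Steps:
J = 80/3 (J = 3/2 + (⅙)*151 = 3/2 + 151/6 = 80/3 ≈ 26.667)
(25 + J)*(-144) = (25 + 80/3)*(-144) = (155/3)*(-144) = -7440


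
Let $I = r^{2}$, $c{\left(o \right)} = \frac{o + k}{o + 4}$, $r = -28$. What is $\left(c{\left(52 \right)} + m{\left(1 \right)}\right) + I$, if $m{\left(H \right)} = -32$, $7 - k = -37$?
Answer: $\frac{5276}{7} \approx 753.71$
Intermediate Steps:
$k = 44$ ($k = 7 - -37 = 7 + 37 = 44$)
$c{\left(o \right)} = \frac{44 + o}{4 + o}$ ($c{\left(o \right)} = \frac{o + 44}{o + 4} = \frac{44 + o}{4 + o}$)
$I = 784$ ($I = \left(-28\right)^{2} = 784$)
$\left(c{\left(52 \right)} + m{\left(1 \right)}\right) + I = \left(\frac{44 + 52}{4 + 52} - 32\right) + 784 = \left(\frac{1}{56} \cdot 96 - 32\right) + 784 = \left(\frac{12}{7} - 32\right) + 784 = - \frac{212}{7} + 784 = \frac{5276}{7}$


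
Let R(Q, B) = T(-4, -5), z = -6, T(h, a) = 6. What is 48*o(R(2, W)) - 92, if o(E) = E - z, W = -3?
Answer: 484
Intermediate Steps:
R(Q, B) = 6
o(E) = 6 + E (o(E) = E - 1*(-6) = E + 6 = 6 + E)
48*o(R(2, W)) - 92 = 48*(6 + 6) - 92 = 48*12 - 92 = 576 - 92 = 484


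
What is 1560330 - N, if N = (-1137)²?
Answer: 267561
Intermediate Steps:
N = 1292769
1560330 - N = 1560330 - 1*1292769 = 1560330 - 1292769 = 267561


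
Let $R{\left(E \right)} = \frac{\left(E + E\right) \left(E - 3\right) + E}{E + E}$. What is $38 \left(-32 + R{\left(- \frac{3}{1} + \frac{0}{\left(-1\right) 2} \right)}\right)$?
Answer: $-1425$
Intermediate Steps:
$R{\left(E \right)} = \frac{E + 2 E \left(-3 + E\right)}{2 E}$ ($R{\left(E \right)} = \frac{2 E \left(-3 + E\right) + E}{2 E} = \left(2 E \left(-3 + E\right) + E\right) \frac{1}{2 E} = \left(E + 2 E \left(-3 + E\right)\right) \frac{1}{2 E} = \frac{E + 2 E \left(-3 + E\right)}{2 E}$)
$38 \left(-32 + R{\left(- \frac{3}{1} + \frac{0}{\left(-1\right) 2} \right)}\right) = 38 \left(-32 + \left(- \frac{5}{2} + \left(- \frac{3}{1} + \frac{0}{\left(-1\right) 2}\right)\right)\right) = 38 \left(-32 + \left(- \frac{5}{2} + \left(\left(-3\right) 1 + \frac{0}{-2}\right)\right)\right) = 38 \left(-32 + \left(- \frac{5}{2} + \left(-3 + 0 \left(- \frac{1}{2}\right)\right)\right)\right) = 38 \left(-32 + \left(- \frac{5}{2} + \left(-3 + 0\right)\right)\right) = 38 \left(-32 - \frac{11}{2}\right) = 38 \left(- \frac{75}{2}\right) = -1425$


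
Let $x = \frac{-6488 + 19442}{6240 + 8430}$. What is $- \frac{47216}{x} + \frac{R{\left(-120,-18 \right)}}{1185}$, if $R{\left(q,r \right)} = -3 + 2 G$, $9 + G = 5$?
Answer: $- \frac{136800120949}{2558415} \approx -53471.0$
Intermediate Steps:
$G = -4$ ($G = -9 + 5 = -4$)
$R{\left(q,r \right)} = -11$ ($R{\left(q,r \right)} = -3 + 2 \left(-4\right) = -3 - 8 = -11$)
$x = \frac{2159}{2445}$ ($x = \frac{12954}{14670} = 12954 \cdot \frac{1}{14670} = \frac{2159}{2445} \approx 0.88303$)
$- \frac{47216}{x} + \frac{R{\left(-120,-18 \right)}}{1185} = - \frac{47216}{\frac{2159}{2445}} - \frac{11}{1185} = \left(-47216\right) \frac{2445}{2159} - \frac{11}{1185} = - \frac{115443120}{2159} - \frac{11}{1185} = - \frac{136800120949}{2558415}$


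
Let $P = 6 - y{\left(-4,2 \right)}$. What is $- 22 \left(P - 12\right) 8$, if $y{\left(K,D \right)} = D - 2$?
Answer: $1056$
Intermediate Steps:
$y{\left(K,D \right)} = -2 + D$ ($y{\left(K,D \right)} = D - 2 = -2 + D$)
$P = 6$ ($P = 6 - \left(-2 + 2\right) = 6 - 0 = 6 + 0 = 6$)
$- 22 \left(P - 12\right) 8 = - 22 \left(6 - 12\right) 8 = \left(-22\right) \left(-6\right) 8 = 132 \cdot 8 = 1056$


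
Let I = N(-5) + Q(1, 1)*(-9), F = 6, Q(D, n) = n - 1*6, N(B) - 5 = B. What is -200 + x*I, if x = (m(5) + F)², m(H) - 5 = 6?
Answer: 12805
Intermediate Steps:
m(H) = 11 (m(H) = 5 + 6 = 11)
N(B) = 5 + B
Q(D, n) = -6 + n (Q(D, n) = n - 6 = -6 + n)
I = 45 (I = (5 - 5) + (-6 + 1)*(-9) = 0 - 5*(-9) = 0 + 45 = 45)
x = 289 (x = (11 + 6)² = 17² = 289)
-200 + x*I = -200 + 289*45 = -200 + 13005 = 12805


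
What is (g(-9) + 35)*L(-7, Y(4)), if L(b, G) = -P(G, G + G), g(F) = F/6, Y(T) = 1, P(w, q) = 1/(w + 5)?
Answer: -67/12 ≈ -5.5833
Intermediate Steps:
P(w, q) = 1/(5 + w)
g(F) = F/6 (g(F) = F*(1/6) = F/6)
L(b, G) = -1/(5 + G)
(g(-9) + 35)*L(-7, Y(4)) = ((1/6)*(-9) + 35)*(-1/(5 + 1)) = (-3/2 + 35)*(-1/6) = 67*(-1*1/6)/2 = (67/2)*(-1/6) = -67/12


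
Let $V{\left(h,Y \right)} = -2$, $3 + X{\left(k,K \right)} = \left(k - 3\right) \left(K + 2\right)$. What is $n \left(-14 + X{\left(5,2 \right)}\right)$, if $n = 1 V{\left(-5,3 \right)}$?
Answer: $18$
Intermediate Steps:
$X{\left(k,K \right)} = -3 + \left(-3 + k\right) \left(2 + K\right)$ ($X{\left(k,K \right)} = -3 + \left(k - 3\right) \left(K + 2\right) = -3 + \left(-3 + k\right) \left(2 + K\right)$)
$n = -2$ ($n = 1 \left(-2\right) = -2$)
$n \left(-14 + X{\left(5,2 \right)}\right) = - 2 \left(-14 + \left(-9 - 6 + 2 \cdot 5 + 2 \cdot 5\right)\right) = - 2 \left(-14 + \left(-9 - 6 + 10 + 10\right)\right) = - 2 \left(-14 + 5\right) = \left(-2\right) \left(-9\right) = 18$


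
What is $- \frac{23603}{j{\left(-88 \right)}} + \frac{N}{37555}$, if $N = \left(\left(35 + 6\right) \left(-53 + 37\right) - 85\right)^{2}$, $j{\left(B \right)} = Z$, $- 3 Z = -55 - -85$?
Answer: $\frac{35676059}{15022} \approx 2374.9$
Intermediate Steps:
$Z = -10$ ($Z = - \frac{-55 - -85}{3} = - \frac{-55 + 85}{3} = \left(- \frac{1}{3}\right) 30 = -10$)
$j{\left(B \right)} = -10$
$N = 549081$ ($N = \left(41 \left(-16\right) - 85\right)^{2} = \left(-656 - 85\right)^{2} = \left(-741\right)^{2} = 549081$)
$- \frac{23603}{j{\left(-88 \right)}} + \frac{N}{37555} = - \frac{23603}{-10} + \frac{549081}{37555} = \left(-23603\right) \left(- \frac{1}{10}\right) + 549081 \cdot \frac{1}{37555} = \frac{23603}{10} + \frac{549081}{37555} = \frac{35676059}{15022}$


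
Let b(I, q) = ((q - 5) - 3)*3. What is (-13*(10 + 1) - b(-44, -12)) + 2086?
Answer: 2003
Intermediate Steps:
b(I, q) = -24 + 3*q (b(I, q) = ((-5 + q) - 3)*3 = (-8 + q)*3 = -24 + 3*q)
(-13*(10 + 1) - b(-44, -12)) + 2086 = (-13*(10 + 1) - (-24 + 3*(-12))) + 2086 = (-13*11 - (-24 - 36)) + 2086 = (-143 - 1*(-60)) + 2086 = (-143 + 60) + 2086 = -83 + 2086 = 2003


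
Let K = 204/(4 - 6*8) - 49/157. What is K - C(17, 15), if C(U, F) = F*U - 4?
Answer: -442023/1727 ≈ -255.95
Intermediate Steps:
C(U, F) = -4 + F*U
K = -8546/1727 (K = 204/(4 - 48) - 49*1/157 = 204/(-44) - 49/157 = 204*(-1/44) - 49/157 = -51/11 - 49/157 = -8546/1727 ≈ -4.9485)
K - C(17, 15) = -8546/1727 - (-4 + 15*17) = -8546/1727 - (-4 + 255) = -8546/1727 - 1*251 = -8546/1727 - 251 = -442023/1727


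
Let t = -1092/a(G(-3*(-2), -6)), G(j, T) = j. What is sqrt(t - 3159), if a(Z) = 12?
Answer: 5*I*sqrt(130) ≈ 57.009*I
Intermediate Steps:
t = -91 (t = -1092/12 = -1092*1/12 = -91)
sqrt(t - 3159) = sqrt(-91 - 3159) = sqrt(-3250) = 5*I*sqrt(130)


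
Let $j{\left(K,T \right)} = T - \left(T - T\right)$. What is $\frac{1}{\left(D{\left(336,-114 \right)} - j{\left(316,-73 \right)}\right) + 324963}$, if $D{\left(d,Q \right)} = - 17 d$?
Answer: $\frac{1}{319324} \approx 3.1316 \cdot 10^{-6}$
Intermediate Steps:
$j{\left(K,T \right)} = T$ ($j{\left(K,T \right)} = T - 0 = T + 0 = T$)
$\frac{1}{\left(D{\left(336,-114 \right)} - j{\left(316,-73 \right)}\right) + 324963} = \frac{1}{\left(\left(-17\right) 336 - -73\right) + 324963} = \frac{1}{\left(-5712 + 73\right) + 324963} = \frac{1}{-5639 + 324963} = \frac{1}{319324}$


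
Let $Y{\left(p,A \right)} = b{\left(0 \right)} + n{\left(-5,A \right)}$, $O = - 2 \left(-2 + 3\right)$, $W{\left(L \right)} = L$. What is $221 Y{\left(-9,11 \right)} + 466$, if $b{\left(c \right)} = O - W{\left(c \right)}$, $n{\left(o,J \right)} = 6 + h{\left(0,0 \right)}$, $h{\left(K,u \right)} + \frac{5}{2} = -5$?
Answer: $- \frac{615}{2} \approx -307.5$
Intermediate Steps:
$O = -2$ ($O = \left(-2\right) 1 = -2$)
$h{\left(K,u \right)} = - \frac{15}{2}$ ($h{\left(K,u \right)} = - \frac{5}{2} - 5 = - \frac{15}{2}$)
$n{\left(o,J \right)} = - \frac{3}{2}$ ($n{\left(o,J \right)} = 6 - \frac{15}{2} = - \frac{3}{2}$)
$b{\left(c \right)} = -2 - c$
$Y{\left(p,A \right)} = - \frac{7}{2}$ ($Y{\left(p,A \right)} = \left(-2 - 0\right) - \frac{3}{2} = \left(-2 + 0\right) - \frac{3}{2} = -2 - \frac{3}{2} = - \frac{7}{2}$)
$221 Y{\left(-9,11 \right)} + 466 = 221 \left(- \frac{7}{2}\right) + 466 = - \frac{1547}{2} + 466 = - \frac{615}{2}$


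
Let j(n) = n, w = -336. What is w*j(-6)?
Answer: 2016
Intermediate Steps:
w*j(-6) = -336*(-6) = 2016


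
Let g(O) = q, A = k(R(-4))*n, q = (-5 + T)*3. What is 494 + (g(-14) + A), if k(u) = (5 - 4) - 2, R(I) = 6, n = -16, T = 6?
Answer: 513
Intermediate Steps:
k(u) = -1 (k(u) = 1 - 2 = -1)
q = 3 (q = (-5 + 6)*3 = 1*3 = 3)
A = 16 (A = -1*(-16) = 16)
g(O) = 3
494 + (g(-14) + A) = 494 + (3 + 16) = 494 + 19 = 513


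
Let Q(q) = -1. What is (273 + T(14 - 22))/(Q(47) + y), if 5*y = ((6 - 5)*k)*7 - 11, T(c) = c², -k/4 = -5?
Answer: 1685/124 ≈ 13.589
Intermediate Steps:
k = 20 (k = -4*(-5) = 20)
y = 129/5 (y = (((6 - 5)*20)*7 - 11)/5 = ((1*20)*7 - 11)/5 = (20*7 - 11)/5 = (140 - 11)/5 = (⅕)*129 = 129/5 ≈ 25.800)
(273 + T(14 - 22))/(Q(47) + y) = (273 + (14 - 22)²)/(-1 + 129/5) = (273 + (-8)²)/(124/5) = (273 + 64)*(5/124) = 337*(5/124) = 1685/124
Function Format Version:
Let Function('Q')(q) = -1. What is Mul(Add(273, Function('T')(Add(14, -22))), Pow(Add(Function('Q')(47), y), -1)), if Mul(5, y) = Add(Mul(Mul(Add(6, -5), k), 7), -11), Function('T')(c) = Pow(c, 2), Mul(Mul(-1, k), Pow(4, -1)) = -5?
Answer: Rational(1685, 124) ≈ 13.589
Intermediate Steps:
k = 20 (k = Mul(-4, -5) = 20)
y = Rational(129, 5) (y = Mul(Rational(1, 5), Add(Mul(Mul(Add(6, -5), 20), 7), -11)) = Mul(Rational(1, 5), Add(Mul(Mul(1, 20), 7), -11)) = Mul(Rational(1, 5), Add(Mul(20, 7), -11)) = Mul(Rational(1, 5), Add(140, -11)) = Mul(Rational(1, 5), 129) = Rational(129, 5) ≈ 25.800)
Mul(Add(273, Function('T')(Add(14, -22))), Pow(Add(Function('Q')(47), y), -1)) = Mul(Add(273, Pow(Add(14, -22), 2)), Pow(Add(-1, Rational(129, 5)), -1)) = Mul(Add(273, Pow(-8, 2)), Pow(Rational(124, 5), -1)) = Mul(Add(273, 64), Rational(5, 124)) = Mul(337, Rational(5, 124)) = Rational(1685, 124)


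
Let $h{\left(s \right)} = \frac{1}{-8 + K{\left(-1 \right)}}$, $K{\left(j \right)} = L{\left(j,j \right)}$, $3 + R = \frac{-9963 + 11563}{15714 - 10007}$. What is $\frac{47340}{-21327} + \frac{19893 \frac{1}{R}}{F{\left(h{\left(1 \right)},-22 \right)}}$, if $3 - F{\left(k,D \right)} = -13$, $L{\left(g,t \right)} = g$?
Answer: $- \frac{810998898339}{1765420624} \approx -459.38$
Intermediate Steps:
$R = - \frac{15521}{5707}$ ($R = -3 + \frac{-9963 + 11563}{15714 - 10007} = -3 + \frac{1600}{5707} = - \frac{15521}{5707} \approx -2.7196$)
$K{\left(j \right)} = j$
$h{\left(s \right)} = - \frac{1}{9}$ ($h{\left(s \right)} = \frac{1}{-8 - 1} = \frac{1}{-9} = - \frac{1}{9}$)
$F{\left(k,D \right)} = 16$ ($F{\left(k,D \right)} = 3 - -13 = 3 + 13 = 16$)
$\frac{47340}{-21327} + \frac{19893 \frac{1}{R}}{F{\left(h{\left(1 \right)},-22 \right)}} = \frac{47340}{-21327} + \frac{19893 \frac{1}{- \frac{15521}{5707}}}{16} = 47340 \left(- \frac{1}{21327}\right) + 19893 \left(- \frac{5707}{15521}\right) \frac{1}{16} = - \frac{15780}{7109} - \frac{113529351}{248336} = - \frac{810998898339}{1765420624}$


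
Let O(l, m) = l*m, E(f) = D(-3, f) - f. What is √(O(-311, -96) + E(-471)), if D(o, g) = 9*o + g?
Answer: √29829 ≈ 172.71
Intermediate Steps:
D(o, g) = g + 9*o
E(f) = -27 (E(f) = (f + 9*(-3)) - f = (f - 27) - f = (-27 + f) - f = -27)
√(O(-311, -96) + E(-471)) = √(-311*(-96) - 27) = √(29856 - 27) = √29829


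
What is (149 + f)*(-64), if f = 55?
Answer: -13056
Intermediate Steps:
(149 + f)*(-64) = (149 + 55)*(-64) = 204*(-64) = -13056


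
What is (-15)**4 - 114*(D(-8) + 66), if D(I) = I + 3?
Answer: 43671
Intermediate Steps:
D(I) = 3 + I
(-15)**4 - 114*(D(-8) + 66) = (-15)**4 - 114*((3 - 8) + 66) = 50625 - 114*(-5 + 66) = 50625 - 114*61 = 50625 - 1*6954 = 50625 - 6954 = 43671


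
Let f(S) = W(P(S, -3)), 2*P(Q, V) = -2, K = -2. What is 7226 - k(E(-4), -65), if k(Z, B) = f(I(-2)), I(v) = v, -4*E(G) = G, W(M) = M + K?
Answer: 7229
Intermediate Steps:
P(Q, V) = -1 (P(Q, V) = (½)*(-2) = -1)
W(M) = -2 + M (W(M) = M - 2 = -2 + M)
E(G) = -G/4
f(S) = -3 (f(S) = -2 - 1 = -3)
k(Z, B) = -3
7226 - k(E(-4), -65) = 7226 - 1*(-3) = 7226 + 3 = 7229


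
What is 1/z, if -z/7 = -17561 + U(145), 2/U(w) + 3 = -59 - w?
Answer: 207/25445903 ≈ 8.1349e-6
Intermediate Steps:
U(w) = 2/(-62 - w) (U(w) = 2/(-3 + (-59 - w)) = 2/(-62 - w))
z = 25445903/207 (z = -7*(-17561 - 2/(62 + 145)) = -7*(-17561 - 2/207) = -7*(-3635129/207) = 25445903/207 ≈ 1.2293e+5)
1/z = 1/(25445903/207) = 207/25445903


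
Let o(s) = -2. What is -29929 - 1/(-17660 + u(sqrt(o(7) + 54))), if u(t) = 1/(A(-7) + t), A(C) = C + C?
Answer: -1344128772644395/44910580881 - 2*sqrt(13)/44910580881 ≈ -29929.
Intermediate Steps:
A(C) = 2*C
u(t) = 1/(-14 + t) (u(t) = 1/(2*(-7) + t) = 1/(-14 + t))
-29929 - 1/(-17660 + u(sqrt(o(7) + 54))) = -29929 - 1/(-17660 + 1/(-14 + sqrt(-2 + 54))) = -29929 - 1/(-17660 + 1/(-14 + sqrt(52))) = -29929 - 1/(-17660 + 1/(-14 + 2*sqrt(13)))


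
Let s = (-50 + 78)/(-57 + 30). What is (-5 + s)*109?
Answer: -17767/27 ≈ -658.04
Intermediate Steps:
s = -28/27 (s = 28/(-27) = 28*(-1/27) = -28/27 ≈ -1.0370)
(-5 + s)*109 = (-5 - 28/27)*109 = -163/27*109 = -17767/27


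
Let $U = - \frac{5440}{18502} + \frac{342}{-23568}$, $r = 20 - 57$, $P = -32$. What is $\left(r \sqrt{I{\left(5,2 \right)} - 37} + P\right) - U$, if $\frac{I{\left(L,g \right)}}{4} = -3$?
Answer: $- \frac{1151602229}{36337928} - 259 i \approx -31.691 - 259.0 i$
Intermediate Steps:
$r = -37$ ($r = 20 - 57 = -37$)
$I{\left(L,g \right)} = -12$ ($I{\left(L,g \right)} = 4 \left(-3\right) = -12$)
$U = - \frac{11211467}{36337928}$ ($U = \left(-5440\right) \frac{1}{18502} + 342 \left(- \frac{1}{23568}\right) = - \frac{2720}{9251} - \frac{57}{3928} = - \frac{11211467}{36337928} \approx -0.30853$)
$\left(r \sqrt{I{\left(5,2 \right)} - 37} + P\right) - U = \left(- 37 \sqrt{-12 - 37} - 32\right) - - \frac{11211467}{36337928} = \left(- 37 \sqrt{-49} - 32\right) + \frac{11211467}{36337928} = \left(- 37 \cdot 7 i - 32\right) + \frac{11211467}{36337928} = \left(- 259 i - 32\right) + \frac{11211467}{36337928} = \left(-32 - 259 i\right) + \frac{11211467}{36337928} = - \frac{1151602229}{36337928} - 259 i$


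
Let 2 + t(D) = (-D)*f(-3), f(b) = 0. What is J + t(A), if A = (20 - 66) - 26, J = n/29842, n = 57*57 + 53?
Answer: -28191/14921 ≈ -1.8894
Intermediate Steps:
n = 3302 (n = 3249 + 53 = 3302)
J = 1651/14921 (J = 3302/29842 = 3302*(1/29842) = 1651/14921 ≈ 0.11065)
A = -72 (A = -46 - 26 = -72)
t(D) = -2 (t(D) = -2 - D*0 = -2 + 0 = -2)
J + t(A) = 1651/14921 - 2 = -28191/14921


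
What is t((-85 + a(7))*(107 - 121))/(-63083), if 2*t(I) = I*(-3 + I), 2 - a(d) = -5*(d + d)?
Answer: -16289/63083 ≈ -0.25822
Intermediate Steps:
a(d) = 2 + 10*d (a(d) = 2 - (-5)*(d + d) = 2 - (-5)*2*d = 2 - (-10)*d = 2 + 10*d)
t(I) = I*(-3 + I)/2 (t(I) = (I*(-3 + I))/2 = I*(-3 + I)/2)
t((-85 + a(7))*(107 - 121))/(-63083) = (((-85 + (2 + 10*7))*(107 - 121))*(-3 + (-85 + (2 + 10*7))*(107 - 121))/2)/(-63083) = (((-85 + (2 + 70))*(-14))*(-3 + (-85 + (2 + 70))*(-14))/2)*(-1/63083) = (((-85 + 72)*(-14))*(-3 + (-85 + 72)*(-14))/2)*(-1/63083) = ((-13*(-14))*(-3 - 13*(-14))/2)*(-1/63083) = ((1/2)*182*(-3 + 182))*(-1/63083) = ((1/2)*182*179)*(-1/63083) = 16289*(-1/63083) = -16289/63083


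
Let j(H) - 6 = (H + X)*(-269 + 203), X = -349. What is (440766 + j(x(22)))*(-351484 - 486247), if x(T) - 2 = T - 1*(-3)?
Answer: -387051827544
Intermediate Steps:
x(T) = 5 + T (x(T) = 2 + (T - 1*(-3)) = 2 + (T + 3) = 2 + (3 + T) = 5 + T)
j(H) = 23040 - 66*H (j(H) = 6 + (H - 349)*(-269 + 203) = 6 + (-349 + H)*(-66) = 6 + (23034 - 66*H) = 23040 - 66*H)
(440766 + j(x(22)))*(-351484 - 486247) = (440766 + (23040 - 66*(5 + 22)))*(-351484 - 486247) = (440766 + (23040 - 66*27))*(-837731) = (440766 + (23040 - 1782))*(-837731) = (440766 + 21258)*(-837731) = 462024*(-837731) = -387051827544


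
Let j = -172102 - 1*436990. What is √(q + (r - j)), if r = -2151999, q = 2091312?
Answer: 13*√3245 ≈ 740.54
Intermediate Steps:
j = -609092 (j = -172102 - 436990 = -609092)
√(q + (r - j)) = √(2091312 + (-2151999 - 1*(-609092))) = √(2091312 + (-2151999 + 609092)) = √(2091312 - 1542907) = √548405 = 13*√3245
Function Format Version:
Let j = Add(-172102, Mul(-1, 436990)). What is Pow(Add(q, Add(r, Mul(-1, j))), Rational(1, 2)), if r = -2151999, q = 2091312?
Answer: Mul(13, Pow(3245, Rational(1, 2))) ≈ 740.54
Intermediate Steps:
j = -609092 (j = Add(-172102, -436990) = -609092)
Pow(Add(q, Add(r, Mul(-1, j))), Rational(1, 2)) = Pow(Add(2091312, Add(-2151999, Mul(-1, -609092))), Rational(1, 2)) = Pow(Add(2091312, Add(-2151999, 609092)), Rational(1, 2)) = Pow(Add(2091312, -1542907), Rational(1, 2)) = Pow(548405, Rational(1, 2)) = Mul(13, Pow(3245, Rational(1, 2)))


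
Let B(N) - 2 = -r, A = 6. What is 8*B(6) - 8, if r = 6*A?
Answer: -280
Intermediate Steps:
r = 36 (r = 6*6 = 36)
B(N) = -34 (B(N) = 2 - 1*36 = 2 - 36 = -34)
8*B(6) - 8 = 8*(-34) - 8 = -272 - 8 = -280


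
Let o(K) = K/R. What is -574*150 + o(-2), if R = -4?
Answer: -172199/2 ≈ -86100.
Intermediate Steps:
o(K) = -K/4 (o(K) = K/(-4) = K*(-¼) = -K/4)
-574*150 + o(-2) = -574*150 - ¼*(-2) = -86100 + ½ = -172199/2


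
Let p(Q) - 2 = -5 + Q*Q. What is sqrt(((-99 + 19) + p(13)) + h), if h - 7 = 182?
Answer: 5*sqrt(11) ≈ 16.583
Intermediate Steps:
h = 189 (h = 7 + 182 = 189)
p(Q) = -3 + Q**2 (p(Q) = 2 + (-5 + Q*Q) = 2 + (-5 + Q**2) = -3 + Q**2)
sqrt(((-99 + 19) + p(13)) + h) = sqrt(((-99 + 19) + (-3 + 13**2)) + 189) = sqrt((-80 + (-3 + 169)) + 189) = sqrt((-80 + 166) + 189) = sqrt(86 + 189) = sqrt(275) = 5*sqrt(11)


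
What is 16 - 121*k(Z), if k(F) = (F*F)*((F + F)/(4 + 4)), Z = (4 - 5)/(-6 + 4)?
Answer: 391/32 ≈ 12.219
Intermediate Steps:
Z = 1/2 (Z = -1/(-2) = -1*(-1/2) = 1/2 ≈ 0.50000)
k(F) = F**3/4 (k(F) = F**2*((2*F)/8) = F**2*((2*F)*(1/8)) = F**2*(F/4) = F**3/4)
16 - 121*k(Z) = 16 - 121*(1/2)**3/4 = 16 - 121/(4*8) = 16 - 121*1/32 = 16 - 121/32 = 391/32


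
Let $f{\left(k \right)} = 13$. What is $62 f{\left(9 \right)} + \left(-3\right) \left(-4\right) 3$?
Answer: $842$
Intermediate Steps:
$62 f{\left(9 \right)} + \left(-3\right) \left(-4\right) 3 = 62 \cdot 13 + \left(-3\right) \left(-4\right) 3 = 806 + 12 \cdot 3 = 806 + 36 = 842$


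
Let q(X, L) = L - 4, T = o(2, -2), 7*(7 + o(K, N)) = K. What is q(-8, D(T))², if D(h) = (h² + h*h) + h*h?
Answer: 41357761/2401 ≈ 17225.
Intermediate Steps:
o(K, N) = -7 + K/7
T = -47/7 (T = -7 + (⅐)*2 = -7 + 2/7 = -47/7 ≈ -6.7143)
D(h) = 3*h² (D(h) = (h² + h²) + h² = 2*h² + h² = 3*h²)
q(X, L) = -4 + L
q(-8, D(T))² = (-4 + 3*(-47/7)²)² = (-4 + 3*(2209/49))² = (-4 + 6627/49)² = (6431/49)² = 41357761/2401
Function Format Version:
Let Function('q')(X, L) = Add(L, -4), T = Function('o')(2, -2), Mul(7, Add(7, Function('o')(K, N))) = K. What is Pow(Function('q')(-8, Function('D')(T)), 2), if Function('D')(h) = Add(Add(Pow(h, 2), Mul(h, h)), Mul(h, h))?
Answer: Rational(41357761, 2401) ≈ 17225.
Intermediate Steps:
Function('o')(K, N) = Add(-7, Mul(Rational(1, 7), K))
T = Rational(-47, 7) (T = Add(-7, Mul(Rational(1, 7), 2)) = Add(-7, Rational(2, 7)) = Rational(-47, 7) ≈ -6.7143)
Function('D')(h) = Mul(3, Pow(h, 2)) (Function('D')(h) = Add(Add(Pow(h, 2), Pow(h, 2)), Pow(h, 2)) = Add(Mul(2, Pow(h, 2)), Pow(h, 2)) = Mul(3, Pow(h, 2)))
Function('q')(X, L) = Add(-4, L)
Pow(Function('q')(-8, Function('D')(T)), 2) = Pow(Add(-4, Mul(3, Pow(Rational(-47, 7), 2))), 2) = Pow(Add(-4, Mul(3, Rational(2209, 49))), 2) = Pow(Add(-4, Rational(6627, 49)), 2) = Pow(Rational(6431, 49), 2) = Rational(41357761, 2401)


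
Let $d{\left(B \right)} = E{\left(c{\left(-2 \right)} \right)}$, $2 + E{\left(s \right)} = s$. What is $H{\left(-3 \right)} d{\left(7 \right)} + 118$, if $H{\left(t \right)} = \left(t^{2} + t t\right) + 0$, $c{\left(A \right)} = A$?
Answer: $46$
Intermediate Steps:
$E{\left(s \right)} = -2 + s$
$d{\left(B \right)} = -4$ ($d{\left(B \right)} = -2 - 2 = -4$)
$H{\left(t \right)} = 2 t^{2}$ ($H{\left(t \right)} = \left(t^{2} + t^{2}\right) + 0 = 2 t^{2} + 0 = 2 t^{2}$)
$H{\left(-3 \right)} d{\left(7 \right)} + 118 = 2 \left(-3\right)^{2} \left(-4\right) + 118 = 2 \cdot 9 \left(-4\right) + 118 = 18 \left(-4\right) + 118 = -72 + 118 = 46$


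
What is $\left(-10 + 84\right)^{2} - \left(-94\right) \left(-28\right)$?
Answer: $2844$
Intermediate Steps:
$\left(-10 + 84\right)^{2} - \left(-94\right) \left(-28\right) = 74^{2} - 2632 = 5476 - 2632 = 2844$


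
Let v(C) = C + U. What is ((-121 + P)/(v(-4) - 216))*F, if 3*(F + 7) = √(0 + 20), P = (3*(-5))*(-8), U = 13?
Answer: -7/207 + 2*√5/621 ≈ -0.026615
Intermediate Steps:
v(C) = 13 + C (v(C) = C + 13 = 13 + C)
P = 120 (P = -15*(-8) = 120)
F = -7 + 2*√5/3 (F = -7 + √(0 + 20)/3 = -7 + √20/3 = -7 + (2*√5)/3 = -7 + 2*√5/3 ≈ -5.5093)
((-121 + P)/(v(-4) - 216))*F = ((-121 + 120)/((13 - 4) - 216))*(-7 + 2*√5/3) = (-1/(9 - 216))*(-7 + 2*√5/3) = (-1/(-207))*(-7 + 2*√5/3) = (-1*(-1/207))*(-7 + 2*√5/3) = (-7 + 2*√5/3)/207 = -7/207 + 2*√5/621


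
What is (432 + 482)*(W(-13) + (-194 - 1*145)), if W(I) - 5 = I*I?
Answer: -150810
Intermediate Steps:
W(I) = 5 + I**2 (W(I) = 5 + I*I = 5 + I**2)
(432 + 482)*(W(-13) + (-194 - 1*145)) = (432 + 482)*((5 + (-13)**2) + (-194 - 1*145)) = 914*((5 + 169) + (-194 - 145)) = 914*(174 - 339) = 914*(-165) = -150810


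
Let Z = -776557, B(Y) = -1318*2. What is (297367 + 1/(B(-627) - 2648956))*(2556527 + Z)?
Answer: 701749575414696055/1325796 ≈ 5.2930e+11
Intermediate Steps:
B(Y) = -2636
(297367 + 1/(B(-627) - 2648956))*(2556527 + Z) = (297367 + 1/(-2636 - 2648956))*(2556527 - 776557) = (297367 + 1/(-2651592))*1779970 = (297367 - 1/2651592)*1779970 = (788495958263/2651592)*1779970 = 701749575414696055/1325796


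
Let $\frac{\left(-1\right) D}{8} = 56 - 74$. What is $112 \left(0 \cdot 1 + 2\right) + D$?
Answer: $368$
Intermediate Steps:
$D = 144$ ($D = - 8 \left(56 - 74\right) = \left(-8\right) \left(-18\right) = 144$)
$112 \left(0 \cdot 1 + 2\right) + D = 112 \left(0 \cdot 1 + 2\right) + 144 = 112 \left(0 + 2\right) + 144 = 112 \cdot 2 + 144 = 224 + 144 = 368$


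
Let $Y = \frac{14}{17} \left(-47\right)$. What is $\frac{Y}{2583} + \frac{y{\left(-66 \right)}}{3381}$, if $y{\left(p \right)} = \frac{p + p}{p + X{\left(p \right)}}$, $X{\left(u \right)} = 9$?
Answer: $- \frac{1920818}{134323749} \approx -0.0143$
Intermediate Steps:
$y{\left(p \right)} = \frac{2 p}{9 + p}$ ($y{\left(p \right)} = \frac{p + p}{p + 9} = \frac{2 p}{9 + p}$)
$Y = - \frac{658}{17}$ ($Y = 14 \cdot \frac{1}{17} \left(-47\right) = \frac{14}{17} \left(-47\right) = - \frac{658}{17} \approx -38.706$)
$\frac{Y}{2583} + \frac{y{\left(-66 \right)}}{3381} = - \frac{658}{17 \cdot 2583} + \frac{2 \left(-66\right) \frac{1}{9 - 66}}{3381} = \left(- \frac{658}{17}\right) \frac{1}{2583} + 2 \left(-66\right) \frac{1}{-57} \cdot \frac{1}{3381} = - \frac{94}{6273} + 2 \left(-66\right) \left(- \frac{1}{57}\right) \frac{1}{3381} = - \frac{94}{6273} + \frac{44}{19} \cdot \frac{1}{3381} = - \frac{94}{6273} + \frac{44}{64239} = - \frac{1920818}{134323749}$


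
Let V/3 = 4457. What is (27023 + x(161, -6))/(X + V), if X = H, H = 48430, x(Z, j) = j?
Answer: 27017/61801 ≈ 0.43716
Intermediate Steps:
V = 13371 (V = 3*4457 = 13371)
X = 48430
(27023 + x(161, -6))/(X + V) = (27023 - 6)/(48430 + 13371) = 27017/61801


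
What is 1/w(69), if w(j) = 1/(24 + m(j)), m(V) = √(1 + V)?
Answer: 24 + √70 ≈ 32.367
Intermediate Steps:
w(j) = 1/(24 + √(1 + j))
1/w(69) = 1/(1/(24 + √(1 + 69))) = 1/(1/(24 + √70)) = 24 + √70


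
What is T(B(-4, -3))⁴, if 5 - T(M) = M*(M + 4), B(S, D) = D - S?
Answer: 0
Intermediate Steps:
T(M) = 5 - M*(4 + M) (T(M) = 5 - M*(M + 4) = 5 - M*(4 + M))
T(B(-4, -3))⁴ = (5 - (-3 - 1*(-4))² - 4*(-3 - 1*(-4)))⁴ = (5 - (-3 + 4)² - 4*(-3 + 4))⁴ = (5 - 1*1² - 4*1)⁴ = (5 - 1*1 - 4)⁴ = (5 - 1 - 4)⁴ = 0⁴ = 0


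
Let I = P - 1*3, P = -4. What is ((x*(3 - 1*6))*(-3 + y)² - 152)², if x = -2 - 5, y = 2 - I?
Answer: 364816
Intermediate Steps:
I = -7 (I = -4 - 1*3 = -4 - 3 = -7)
y = 9 (y = 2 - 1*(-7) = 2 + 7 = 9)
x = -7
((x*(3 - 1*6))*(-3 + y)² - 152)² = ((-7*(3 - 1*6))*(-3 + 9)² - 152)² = (-7*(3 - 6)*6² - 152)² = (-7*(-3)*36 - 152)² = (21*36 - 152)² = (756 - 152)² = 604² = 364816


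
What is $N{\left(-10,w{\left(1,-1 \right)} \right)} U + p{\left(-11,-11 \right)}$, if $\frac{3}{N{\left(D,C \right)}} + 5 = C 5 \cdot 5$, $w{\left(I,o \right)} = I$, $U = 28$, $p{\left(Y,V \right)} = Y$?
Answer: $- \frac{34}{5} \approx -6.8$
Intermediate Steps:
$N{\left(D,C \right)} = \frac{3}{-5 + 25 C}$ ($N{\left(D,C \right)} = \frac{3}{-5 + C 5 \cdot 5} = \frac{3}{-5 + 5 C 5} = \frac{3}{-5 + 25 C}$)
$N{\left(-10,w{\left(1,-1 \right)} \right)} U + p{\left(-11,-11 \right)} = \frac{3}{5 \left(-1 + 5 \cdot 1\right)} 28 - 11 = \frac{3}{5 \left(-1 + 5\right)} 28 - 11 = \frac{3}{5 \cdot 4} \cdot 28 - 11 = \frac{3}{5} \cdot \frac{1}{4} \cdot 28 - 11 = \frac{3}{20} \cdot 28 - 11 = \frac{21}{5} - 11 = - \frac{34}{5}$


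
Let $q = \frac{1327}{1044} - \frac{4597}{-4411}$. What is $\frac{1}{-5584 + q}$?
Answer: $- \frac{4605084}{25704136391} \approx -0.00017916$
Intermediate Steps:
$q = \frac{10652665}{4605084}$ ($q = 1327 \cdot \frac{1}{1044} - - \frac{4597}{4411} = \frac{1327}{1044} + \frac{4597}{4411} = \frac{10652665}{4605084} \approx 2.3132$)
$\frac{1}{-5584 + q} = \frac{1}{-5584 + \frac{10652665}{4605084}} = \frac{1}{- \frac{25704136391}{4605084}} = - \frac{4605084}{25704136391}$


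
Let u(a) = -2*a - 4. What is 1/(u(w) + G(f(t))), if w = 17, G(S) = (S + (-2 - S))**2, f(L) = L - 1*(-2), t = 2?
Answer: -1/34 ≈ -0.029412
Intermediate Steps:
f(L) = 2 + L (f(L) = L + 2 = 2 + L)
G(S) = 4 (G(S) = (-2)**2 = 4)
u(a) = -4 - 2*a
1/(u(w) + G(f(t))) = 1/((-4 - 2*17) + 4) = 1/((-4 - 34) + 4) = 1/(-38 + 4) = 1/(-34) = -1/34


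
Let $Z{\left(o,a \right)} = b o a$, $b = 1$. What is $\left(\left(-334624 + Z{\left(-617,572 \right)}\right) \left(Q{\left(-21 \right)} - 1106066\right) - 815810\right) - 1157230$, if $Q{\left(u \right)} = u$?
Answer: $760485931636$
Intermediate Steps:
$Z{\left(o,a \right)} = a o$ ($Z{\left(o,a \right)} = 1 o a = o a = a o$)
$\left(\left(-334624 + Z{\left(-617,572 \right)}\right) \left(Q{\left(-21 \right)} - 1106066\right) - 815810\right) - 1157230 = \left(\left(-334624 + 572 \left(-617\right)\right) \left(-21 - 1106066\right) - 815810\right) - 1157230 = \left(\left(-334624 - 352924\right) \left(-1106087\right) - 815810\right) - 1157230 = \left(\left(-687548\right) \left(-1106087\right) - 815810\right) - 1157230 = \left(760487904676 - 815810\right) - 1157230 = 760487088866 - 1157230 = 760485931636$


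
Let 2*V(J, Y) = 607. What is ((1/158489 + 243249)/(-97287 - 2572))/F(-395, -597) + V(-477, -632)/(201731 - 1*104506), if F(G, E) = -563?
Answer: 12905075004872691/1732617434551792850 ≈ 0.0074483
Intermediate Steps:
V(J, Y) = 607/2 (V(J, Y) = (½)*607 = 607/2)
((1/158489 + 243249)/(-97287 - 2572))/F(-395, -597) + V(-477, -632)/(201731 - 1*104506) = ((1/158489 + 243249)/(-97287 - 2572))/(-563) + 607/(2*(201731 - 1*104506)) = ((1/158489 + 243249)/(-99859))*(-1/563) + 607/(2*(201731 - 104506)) = ((38552290762/158489)*(-1/99859))*(-1/563) + (607/2)/97225 = -38552290762/15826553051*(-1/563) + (607/2)*(1/97225) = 38552290762/8910349367713 + 607/194450 = 12905075004872691/1732617434551792850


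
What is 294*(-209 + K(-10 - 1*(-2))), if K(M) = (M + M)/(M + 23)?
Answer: -308798/5 ≈ -61760.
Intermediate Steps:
K(M) = 2*M/(23 + M) (K(M) = (2*M)/(23 + M) = 2*M/(23 + M))
294*(-209 + K(-10 - 1*(-2))) = 294*(-209 + 2*(-10 - 1*(-2))/(23 + (-10 - 1*(-2)))) = 294*(-209 + 2*(-10 + 2)/(23 + (-10 + 2))) = 294*(-209 + 2*(-8)/(23 - 8)) = 294*(-209 + 2*(-8)/15) = 294*(-209 + 2*(-8)*(1/15)) = 294*(-209 - 16/15) = 294*(-3151/15) = -308798/5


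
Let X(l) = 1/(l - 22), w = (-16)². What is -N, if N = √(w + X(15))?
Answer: -3*√1393/7 ≈ -15.996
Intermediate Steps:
w = 256
X(l) = 1/(-22 + l)
N = 3*√1393/7 (N = √(256 + 1/(-22 + 15)) = √(256 + 1/(-7)) = √(256 - ⅐) = √(1791/7) = 3*√1393/7 ≈ 15.996)
-N = -3*√1393/7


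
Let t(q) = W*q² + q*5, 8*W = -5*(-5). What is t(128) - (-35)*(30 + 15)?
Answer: 53415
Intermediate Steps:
W = 25/8 (W = (-5*(-5))/8 = (⅛)*25 = 25/8 ≈ 3.1250)
t(q) = 5*q + 25*q²/8 (t(q) = 25*q²/8 + q*5 = 25*q²/8 + 5*q = 5*q + 25*q²/8)
t(128) - (-35)*(30 + 15) = (5/8)*128*(8 + 5*128) - (-35)*(30 + 15) = (5/8)*128*(8 + 640) - (-35)*45 = (5/8)*128*648 - 1*(-1575) = 51840 + 1575 = 53415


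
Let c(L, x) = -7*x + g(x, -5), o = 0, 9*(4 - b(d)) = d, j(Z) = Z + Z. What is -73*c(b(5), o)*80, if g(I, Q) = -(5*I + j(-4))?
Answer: -46720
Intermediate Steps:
j(Z) = 2*Z
b(d) = 4 - d/9
g(I, Q) = 8 - 5*I (g(I, Q) = -(5*I + 2*(-4)) = -(5*I - 8) = -(-8 + 5*I) = 8 - 5*I)
c(L, x) = 8 - 12*x (c(L, x) = -7*x + (8 - 5*x) = 8 - 12*x)
-73*c(b(5), o)*80 = -73*(8 - 12*0)*80 = -73*(8 + 0)*80 = -73*8*80 = -584*80 = -46720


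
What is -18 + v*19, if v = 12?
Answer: 210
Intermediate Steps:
-18 + v*19 = -18 + 12*19 = -18 + 228 = 210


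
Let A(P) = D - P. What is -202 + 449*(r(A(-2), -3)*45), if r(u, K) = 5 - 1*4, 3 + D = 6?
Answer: 20003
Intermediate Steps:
D = 3 (D = -3 + 6 = 3)
A(P) = 3 - P
r(u, K) = 1 (r(u, K) = 5 - 4 = 1)
-202 + 449*(r(A(-2), -3)*45) = -202 + 449*(1*45) = -202 + 449*45 = -202 + 20205 = 20003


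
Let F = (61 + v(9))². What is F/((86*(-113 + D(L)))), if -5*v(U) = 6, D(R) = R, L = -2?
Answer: -3887/10750 ≈ -0.36158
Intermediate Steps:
v(U) = -6/5 (v(U) = -⅕*6 = -6/5)
F = 89401/25 (F = (61 - 6/5)² = (299/5)² = 89401/25 ≈ 3576.0)
F/((86*(-113 + D(L)))) = 89401/(25*((86*(-113 - 2)))) = 89401/(25*((86*(-115)))) = (89401/25)/(-9890) = (89401/25)*(-1/9890) = -3887/10750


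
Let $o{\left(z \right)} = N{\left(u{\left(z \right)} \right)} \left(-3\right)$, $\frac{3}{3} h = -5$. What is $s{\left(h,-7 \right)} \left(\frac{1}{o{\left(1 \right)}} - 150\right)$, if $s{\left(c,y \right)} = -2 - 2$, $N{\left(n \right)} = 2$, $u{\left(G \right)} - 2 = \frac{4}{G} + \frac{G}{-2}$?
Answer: $\frac{1802}{3} \approx 600.67$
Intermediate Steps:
$u{\left(G \right)} = 2 + \frac{4}{G} - \frac{G}{2}$ ($u{\left(G \right)} = 2 + \left(\frac{4}{G} + \frac{G}{-2}\right) = 2 + \left(\frac{4}{G} + G \left(- \frac{1}{2}\right)\right) = 2 - \left(\frac{G}{2} - \frac{4}{G}\right) = 2 + \frac{4}{G} - \frac{G}{2}$)
$h = -5$
$s{\left(c,y \right)} = -4$
$o{\left(z \right)} = -6$ ($o{\left(z \right)} = 2 \left(-3\right) = -6$)
$s{\left(h,-7 \right)} \left(\frac{1}{o{\left(1 \right)}} - 150\right) = - 4 \left(\frac{1}{-6} - 150\right) = - 4 \left(- \frac{1}{6} - 150\right) = \left(-4\right) \left(- \frac{901}{6}\right) = \frac{1802}{3}$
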